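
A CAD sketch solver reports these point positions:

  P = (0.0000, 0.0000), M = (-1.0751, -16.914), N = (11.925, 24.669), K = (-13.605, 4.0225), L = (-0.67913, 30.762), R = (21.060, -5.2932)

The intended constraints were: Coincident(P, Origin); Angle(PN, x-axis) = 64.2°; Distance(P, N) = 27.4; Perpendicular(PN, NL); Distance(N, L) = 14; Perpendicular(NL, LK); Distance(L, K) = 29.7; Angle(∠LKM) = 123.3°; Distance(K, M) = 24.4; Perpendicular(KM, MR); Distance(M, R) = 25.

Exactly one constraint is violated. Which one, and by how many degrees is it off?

Perpendicular(KM, MR) — off by 3.20°.

P = (0.00, 0.00) ✓; PN at 64.20° ✓; |PN| = 27.40 ✓; ∠(PN, NL) = 90.00° ✓; |NL| = 14.00 ✓; ∠(NL, LK) = 90.00° ✓; |LK| = 29.70 ✓; ∠LKM = 123.3° ✓; |KM| = 24.40 ✓; ∠(KM, MR) = 86.80° ✗; |MR| = 25.00 ✓.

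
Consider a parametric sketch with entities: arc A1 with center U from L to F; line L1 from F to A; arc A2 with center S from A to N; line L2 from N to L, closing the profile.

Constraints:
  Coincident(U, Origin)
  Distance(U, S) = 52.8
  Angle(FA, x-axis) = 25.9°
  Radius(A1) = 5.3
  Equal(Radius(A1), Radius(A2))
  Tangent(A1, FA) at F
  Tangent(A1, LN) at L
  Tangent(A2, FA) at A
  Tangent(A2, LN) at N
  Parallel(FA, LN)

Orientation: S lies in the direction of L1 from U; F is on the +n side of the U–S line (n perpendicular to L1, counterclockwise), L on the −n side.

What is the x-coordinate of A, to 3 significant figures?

45.2

Tangency of A1 to both parallel lines with radius 5.3 puts F and L at U ± 5.3·n: F = (-2.32, 4.77), L = (2.32, -4.77). Equal radii place A and N the same way about S: A = S + 5.3·n = (45.2, 27.8), N = S − 5.3·n = (49.8, 18.3). So A.x = 45.2.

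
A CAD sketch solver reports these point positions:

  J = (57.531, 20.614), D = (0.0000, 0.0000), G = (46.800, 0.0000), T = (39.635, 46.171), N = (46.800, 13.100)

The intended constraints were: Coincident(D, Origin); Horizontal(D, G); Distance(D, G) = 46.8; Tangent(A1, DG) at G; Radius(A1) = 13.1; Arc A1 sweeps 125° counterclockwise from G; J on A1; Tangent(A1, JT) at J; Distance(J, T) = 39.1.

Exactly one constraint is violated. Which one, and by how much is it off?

Distance(J, T) = 39.1 — off by 7.90.

D = (0.00, 0.00) ✓; D.y = 0.00, G.y = 0.00 ✓; |DG| = 46.80 ✓; ∠(NG, GD) = 90.00° ✓; |NG| = 13.10 ✓; bearing(N→J) − bearing(N→G) = 125.0° ✓; |NJ| = 13.10 ✓; ∠(NJ, JT) = 90.00° ✓; |JT| = 31.20 ✗.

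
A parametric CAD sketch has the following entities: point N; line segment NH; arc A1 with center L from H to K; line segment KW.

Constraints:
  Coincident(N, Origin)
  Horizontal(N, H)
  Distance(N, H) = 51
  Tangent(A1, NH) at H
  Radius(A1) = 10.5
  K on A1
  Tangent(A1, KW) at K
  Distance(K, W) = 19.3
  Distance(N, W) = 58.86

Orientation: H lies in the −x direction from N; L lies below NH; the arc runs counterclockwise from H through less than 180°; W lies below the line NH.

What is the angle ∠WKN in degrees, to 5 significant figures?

71.844°

N is at the origin; N and H share the same y with |NH| = 51.0 and H on the −x side, so H = (-51.000, 0.0000). Since A1 is tangent to NH there, LH ⟂ NH, so L = H + (0, -10.5) = (-51.000, -10.500). Since LK ⟂ KW (tangency), |LW| = √(10.5² + 19.3²) = 21.971 regardless of where K sits on A1. So W lies on both circle(N, 58.86) and circle(L, 21.971); the below-NH intersection is W = (-49.145, -32.393). K is the foot of the tangent from W: K = (-59.767, -16.279).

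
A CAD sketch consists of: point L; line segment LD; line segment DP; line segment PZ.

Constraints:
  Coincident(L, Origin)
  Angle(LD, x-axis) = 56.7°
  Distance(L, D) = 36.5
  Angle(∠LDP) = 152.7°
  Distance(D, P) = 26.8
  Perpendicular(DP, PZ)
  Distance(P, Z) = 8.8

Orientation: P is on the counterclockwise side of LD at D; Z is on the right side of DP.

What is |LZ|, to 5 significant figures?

64.506

L is at the origin; LD runs at 56.7° with length 36.5, so D = 36.5·(cos 56.7°, sin 56.7°) = (20.039, 30.507). ∠LDP = 152.7°, so DP runs at 56.7° + (180° − 152.7°) = 84.000° from the x-axis; with |DP| = 26.8, P = D + 26.8·(cos 84.000°, sin 84.000°) = (22.841, 57.160). The perpendicularity gives PZ at right angles to DP; with |PZ| = 8.8 on the right of DP, Z = P + 8.8·(0.99452, -0.10453) = (31.592, 56.240). Then |LZ| = |Z − L| = 64.506.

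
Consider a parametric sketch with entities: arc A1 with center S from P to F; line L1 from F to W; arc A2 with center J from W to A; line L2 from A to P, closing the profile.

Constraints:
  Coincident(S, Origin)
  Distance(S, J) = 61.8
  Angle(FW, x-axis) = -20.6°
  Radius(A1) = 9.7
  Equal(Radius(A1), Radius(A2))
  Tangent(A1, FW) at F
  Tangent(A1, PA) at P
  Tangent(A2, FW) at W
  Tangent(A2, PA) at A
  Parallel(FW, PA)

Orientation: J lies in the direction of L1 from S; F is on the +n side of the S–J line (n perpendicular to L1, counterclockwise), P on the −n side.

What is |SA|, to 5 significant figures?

62.557

The slot axis is L1's direction at -20.6°, so u = (cos -20.6°, sin -20.6°) = (0.93606, -0.35184) and n = (−sin -20.6°, cos -20.6°) = (0.35184, 0.93606). S is at the origin and J lies 61.8 along u from S, so J = 61.8·u = (57.848, -21.744). Tangency of A1 to both parallel lines with radius 9.7 puts F and P at S ± 9.7·n: F = (3.4129, 9.0798), P = (-3.4129, -9.0798). Equal radii place W and A the same way about J: W = J + 9.7·n = (61.261, -12.664), A = J − 9.7·n = (54.436, -30.824). Then |SA| = |A − S| = 62.557.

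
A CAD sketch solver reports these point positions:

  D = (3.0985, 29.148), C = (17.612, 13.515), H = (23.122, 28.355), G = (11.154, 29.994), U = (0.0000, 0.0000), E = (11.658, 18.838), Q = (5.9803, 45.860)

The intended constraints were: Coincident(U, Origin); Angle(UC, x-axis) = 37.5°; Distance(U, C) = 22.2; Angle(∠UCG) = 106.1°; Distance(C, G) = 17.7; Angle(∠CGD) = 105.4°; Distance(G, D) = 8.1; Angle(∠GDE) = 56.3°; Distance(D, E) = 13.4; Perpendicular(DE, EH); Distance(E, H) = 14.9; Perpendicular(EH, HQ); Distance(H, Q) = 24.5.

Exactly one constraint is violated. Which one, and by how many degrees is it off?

Perpendicular(EH, HQ) — off by 4.70°.

U = (0.00, 0.00) ✓; UC at 37.50° ✓; |UC| = 22.20 ✓; ∠UCG = 106.1° ✓; |CG| = 17.70 ✓; ∠CGD = 105.4° ✓; |GD| = 8.100 ✓; ∠GDE = 56.30° ✓; |DE| = 13.40 ✓; ∠(DE, EH) = 90.00° ✓; |EH| = 14.90 ✓; ∠(EH, HQ) = 94.70° ✗; |HQ| = 24.50 ✓.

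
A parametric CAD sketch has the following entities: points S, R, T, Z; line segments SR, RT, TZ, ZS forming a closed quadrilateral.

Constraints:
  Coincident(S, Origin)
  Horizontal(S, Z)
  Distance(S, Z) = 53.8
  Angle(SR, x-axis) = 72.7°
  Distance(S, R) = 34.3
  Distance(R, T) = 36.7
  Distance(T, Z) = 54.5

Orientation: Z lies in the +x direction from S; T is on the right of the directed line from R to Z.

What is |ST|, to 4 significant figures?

2.401

Checks: |RT| = 36.70 ✓; |TZ| = 54.50 ✓.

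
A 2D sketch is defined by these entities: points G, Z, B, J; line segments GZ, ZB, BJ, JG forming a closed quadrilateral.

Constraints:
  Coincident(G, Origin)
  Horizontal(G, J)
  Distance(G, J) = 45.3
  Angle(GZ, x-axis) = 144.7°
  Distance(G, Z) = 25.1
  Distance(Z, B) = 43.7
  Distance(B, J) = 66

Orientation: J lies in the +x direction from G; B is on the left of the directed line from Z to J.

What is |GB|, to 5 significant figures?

51.170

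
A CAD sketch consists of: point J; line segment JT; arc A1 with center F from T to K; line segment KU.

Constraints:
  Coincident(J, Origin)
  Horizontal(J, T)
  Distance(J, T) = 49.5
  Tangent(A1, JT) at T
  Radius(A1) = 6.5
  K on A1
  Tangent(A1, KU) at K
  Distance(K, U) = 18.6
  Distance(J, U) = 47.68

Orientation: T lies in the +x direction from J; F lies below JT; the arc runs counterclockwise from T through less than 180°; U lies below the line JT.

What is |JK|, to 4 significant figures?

43.43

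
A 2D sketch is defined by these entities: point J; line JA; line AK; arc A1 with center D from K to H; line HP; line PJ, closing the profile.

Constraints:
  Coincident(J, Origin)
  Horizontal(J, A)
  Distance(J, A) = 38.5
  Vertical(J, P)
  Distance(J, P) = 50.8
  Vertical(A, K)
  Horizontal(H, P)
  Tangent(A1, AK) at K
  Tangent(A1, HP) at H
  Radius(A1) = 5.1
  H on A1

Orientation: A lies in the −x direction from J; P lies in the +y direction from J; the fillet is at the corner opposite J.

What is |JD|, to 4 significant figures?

56.60

J is at the origin; JA is horizontal with |JA| = 38.5 and A on the −x side, so A = (-38.50, 0.000). J and P share the same x with |JP| = 50.8 and P on the +y side, so P = (0.000, 50.80). The virtual corner opposite J is at (-38.50, 50.80). A1 meets AK tangentially, so DK is at right angles to AK and A1 meets HP tangentially, so DH is at right angles to HP, with radius 5.1, so the center D sits 5.1 in from both sides at D = (-33.40, 45.70). Then |JD| = |D − J| = 56.60.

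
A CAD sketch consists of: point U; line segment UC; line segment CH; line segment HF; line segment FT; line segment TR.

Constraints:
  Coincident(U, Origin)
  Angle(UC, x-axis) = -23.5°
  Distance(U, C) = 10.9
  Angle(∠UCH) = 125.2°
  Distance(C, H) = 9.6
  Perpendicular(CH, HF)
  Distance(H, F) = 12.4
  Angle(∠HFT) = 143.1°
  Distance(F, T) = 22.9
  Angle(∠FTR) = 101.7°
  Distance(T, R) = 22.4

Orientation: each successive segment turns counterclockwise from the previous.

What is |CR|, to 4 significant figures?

32.32

∠HFT = 143.1° gives FT at 158.2° from the x-axis; with |FT| = 22.9, T = (-9.506, 19.74). ∠FTR = 101.7° gives TR at -123.5° from the x-axis; with |TR| = 22.4, R = (-21.87, 1.062). Then |CR| = |R − C| = 32.32.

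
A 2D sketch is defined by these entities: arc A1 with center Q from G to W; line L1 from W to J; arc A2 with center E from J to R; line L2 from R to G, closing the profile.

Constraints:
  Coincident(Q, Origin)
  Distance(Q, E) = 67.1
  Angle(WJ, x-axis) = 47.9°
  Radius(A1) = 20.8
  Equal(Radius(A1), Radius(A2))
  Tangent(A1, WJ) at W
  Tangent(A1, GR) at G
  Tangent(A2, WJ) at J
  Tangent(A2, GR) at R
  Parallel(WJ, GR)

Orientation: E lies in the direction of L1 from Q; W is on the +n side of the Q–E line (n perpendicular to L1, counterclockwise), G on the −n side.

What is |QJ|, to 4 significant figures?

70.25

The slot axis is L1's direction at 47.9°, so u = (cos 47.9°, sin 47.9°) = (0.6704, 0.7420) and n = (−sin 47.9°, cos 47.9°) = (-0.7420, 0.6704). Q is at the origin and E lies 67.1 along u from Q, so E = 67.1·u = (44.99, 49.79). Tangency of A1 to both parallel lines with radius 20.8 puts W and G at Q ± 20.8·n: W = (-15.43, 13.94), G = (15.43, -13.94). Equal radii place J and R the same way about E: J = E + 20.8·n = (29.55, 63.73), R = E − 20.8·n = (60.42, 35.84). Then |QJ| = |J − Q| = 70.25.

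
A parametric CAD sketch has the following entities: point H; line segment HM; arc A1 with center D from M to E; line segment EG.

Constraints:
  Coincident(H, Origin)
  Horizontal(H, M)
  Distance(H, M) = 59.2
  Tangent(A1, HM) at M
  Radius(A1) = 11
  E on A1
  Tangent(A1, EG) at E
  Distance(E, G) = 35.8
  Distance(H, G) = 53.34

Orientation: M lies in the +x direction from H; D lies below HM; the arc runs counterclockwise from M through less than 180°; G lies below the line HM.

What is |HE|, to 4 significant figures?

49.50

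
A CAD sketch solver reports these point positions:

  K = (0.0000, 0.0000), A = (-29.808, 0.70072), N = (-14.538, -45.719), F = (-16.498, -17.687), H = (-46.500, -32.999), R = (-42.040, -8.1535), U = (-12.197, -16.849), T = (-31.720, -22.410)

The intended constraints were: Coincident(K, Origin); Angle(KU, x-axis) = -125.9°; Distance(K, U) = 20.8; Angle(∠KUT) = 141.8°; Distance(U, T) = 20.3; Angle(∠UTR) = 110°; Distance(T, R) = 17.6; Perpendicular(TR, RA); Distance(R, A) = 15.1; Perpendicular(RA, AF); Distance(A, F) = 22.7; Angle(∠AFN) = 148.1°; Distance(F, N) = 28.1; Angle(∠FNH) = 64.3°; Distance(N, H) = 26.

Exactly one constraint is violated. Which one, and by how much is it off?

Distance(N, H) = 26 — off by 8.40.

K = (0.00, 0.00) ✓; KU at -125.9° ✓; |KU| = 20.80 ✓; ∠KUT = 141.8° ✓; |UT| = 20.30 ✓; ∠UTR = 110.0° ✓; |TR| = 17.60 ✓; ∠(TR, RA) = 90.00° ✓; |RA| = 15.10 ✓; ∠(RA, AF) = 90.00° ✓; |AF| = 22.70 ✓; ∠AFN = 148.1° ✓; |FN| = 28.10 ✓; ∠FNH = 64.30° ✓; |NH| = 34.40 ✗.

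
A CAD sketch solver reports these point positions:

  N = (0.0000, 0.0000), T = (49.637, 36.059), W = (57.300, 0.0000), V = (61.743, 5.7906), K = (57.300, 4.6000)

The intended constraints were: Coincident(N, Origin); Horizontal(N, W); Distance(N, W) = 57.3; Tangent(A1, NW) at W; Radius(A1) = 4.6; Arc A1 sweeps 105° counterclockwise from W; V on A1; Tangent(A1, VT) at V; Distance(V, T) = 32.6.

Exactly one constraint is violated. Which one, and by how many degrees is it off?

Tangent(A1, VT) at V — off by 6.80°.

N = (0.00, 0.00) ✓; N.y = 0.00, W.y = 0.00 ✓; |NW| = 57.30 ✓; ∠(KW, WN) = 90.00° ✓; |KW| = 4.600 ✓; bearing(K→V) − bearing(K→W) = 105.0° ✓; |KV| = 4.600 ✓; ∠(KV, VT) = 83.20° ✗; |VT| = 32.60 ✓.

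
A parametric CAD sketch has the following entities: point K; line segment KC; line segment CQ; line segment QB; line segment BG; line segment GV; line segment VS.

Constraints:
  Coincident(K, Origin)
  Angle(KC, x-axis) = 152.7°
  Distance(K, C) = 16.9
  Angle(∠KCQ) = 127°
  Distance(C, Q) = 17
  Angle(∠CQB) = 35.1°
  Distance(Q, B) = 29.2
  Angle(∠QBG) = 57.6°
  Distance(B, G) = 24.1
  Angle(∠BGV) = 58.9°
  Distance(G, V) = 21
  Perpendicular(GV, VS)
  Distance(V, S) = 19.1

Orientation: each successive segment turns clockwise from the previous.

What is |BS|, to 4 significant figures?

8.688

∠BGV = 58.9° gives GV at 71.30° from the x-axis; with |GV| = 21.0, V = (-14.11, 18.50). GV is perpendicular to VS, so VS runs at -18.70°; with |VS| = 19.1, S = (3.980, 12.38). Then |BS| = |S − B| = 8.688.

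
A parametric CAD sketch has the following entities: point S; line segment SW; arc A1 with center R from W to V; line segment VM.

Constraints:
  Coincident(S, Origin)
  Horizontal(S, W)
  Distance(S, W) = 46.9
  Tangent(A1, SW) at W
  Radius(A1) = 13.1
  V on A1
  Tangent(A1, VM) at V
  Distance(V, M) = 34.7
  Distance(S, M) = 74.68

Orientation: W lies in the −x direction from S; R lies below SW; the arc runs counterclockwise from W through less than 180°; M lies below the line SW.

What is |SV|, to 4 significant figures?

61.65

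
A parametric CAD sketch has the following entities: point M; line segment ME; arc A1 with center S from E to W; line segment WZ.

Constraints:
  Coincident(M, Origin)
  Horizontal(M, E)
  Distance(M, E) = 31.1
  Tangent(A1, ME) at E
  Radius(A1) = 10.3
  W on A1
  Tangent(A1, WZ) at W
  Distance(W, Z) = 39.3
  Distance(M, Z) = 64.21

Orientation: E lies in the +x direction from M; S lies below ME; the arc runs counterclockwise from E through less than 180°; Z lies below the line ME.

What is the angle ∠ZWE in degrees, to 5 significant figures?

120.97°

M is at the origin; ME is horizontal with |ME| = 31.1 and E on the +x side, so E = (31.100, 0.0000). A1 meets ME tangentially, so SE is at right angles to ME, so S = E + (0, -10.3) = (31.100, -10.300). Since SW ⟂ WZ (tangency), |SZ| = √(10.3² + 39.3²) = 40.627 regardless of where W sits on A1. So Z lies on both circle(M, 64.21) and circle(S, 40.627); the below-ME intersection is Z = (40.503, -49.824). W is the foot of the tangent from Z: W = (22.011, -15.146).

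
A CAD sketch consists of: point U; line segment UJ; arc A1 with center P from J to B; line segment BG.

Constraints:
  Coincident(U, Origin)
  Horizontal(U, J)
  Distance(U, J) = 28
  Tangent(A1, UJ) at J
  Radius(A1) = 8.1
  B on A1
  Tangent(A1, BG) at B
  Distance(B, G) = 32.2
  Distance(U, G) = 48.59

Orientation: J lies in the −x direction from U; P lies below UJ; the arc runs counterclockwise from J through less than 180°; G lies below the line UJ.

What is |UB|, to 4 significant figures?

37.24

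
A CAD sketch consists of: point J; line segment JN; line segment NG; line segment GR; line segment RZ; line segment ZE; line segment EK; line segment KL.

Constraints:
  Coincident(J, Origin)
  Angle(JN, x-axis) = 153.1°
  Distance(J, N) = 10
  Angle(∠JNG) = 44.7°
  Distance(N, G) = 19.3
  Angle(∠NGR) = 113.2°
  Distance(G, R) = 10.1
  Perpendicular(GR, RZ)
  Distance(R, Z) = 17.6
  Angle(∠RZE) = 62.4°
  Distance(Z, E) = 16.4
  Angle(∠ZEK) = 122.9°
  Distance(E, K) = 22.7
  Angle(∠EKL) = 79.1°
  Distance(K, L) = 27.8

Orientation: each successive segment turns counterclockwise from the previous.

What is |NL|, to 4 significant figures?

39.87

J is at the origin; JN runs at 153.1° with length 10.0, so N = (-8.918, 4.524). ∠JNG = 44.7° gives NG at -71.60° from the x-axis; with |NG| = 19.3, G = (-2.826, -13.79). ∠NGR = 113.2° gives GR at -4.800° from the x-axis; with |GR| = 10.1, R = (7.239, -14.63). GR is perpendicular to RZ, so RZ runs at 85.20°; with |RZ| = 17.6, Z = (8.711, 2.904). ∠RZE = 62.4° gives ZE at -157.2° from the x-axis; with |ZE| = 16.4, E = (-6.407, -3.451). ∠ZEK = 122.9° gives EK at -100.1° from the x-axis; with |EK| = 22.7, K = (-10.39, -25.80). ∠EKL = 79.1° gives KL at 0.8000° from the x-axis; with |KL| = 27.8, L = (17.41, -25.41). Then |NL| = |L − N| = 39.87.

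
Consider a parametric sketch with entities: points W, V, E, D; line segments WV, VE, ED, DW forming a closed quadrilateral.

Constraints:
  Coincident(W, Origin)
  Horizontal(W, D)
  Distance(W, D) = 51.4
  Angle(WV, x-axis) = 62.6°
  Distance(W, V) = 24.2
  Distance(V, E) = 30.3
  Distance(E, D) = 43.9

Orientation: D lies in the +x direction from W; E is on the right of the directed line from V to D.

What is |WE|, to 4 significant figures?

12.06

Checks: |VE| = 30.30 ✓; |ED| = 43.90 ✓.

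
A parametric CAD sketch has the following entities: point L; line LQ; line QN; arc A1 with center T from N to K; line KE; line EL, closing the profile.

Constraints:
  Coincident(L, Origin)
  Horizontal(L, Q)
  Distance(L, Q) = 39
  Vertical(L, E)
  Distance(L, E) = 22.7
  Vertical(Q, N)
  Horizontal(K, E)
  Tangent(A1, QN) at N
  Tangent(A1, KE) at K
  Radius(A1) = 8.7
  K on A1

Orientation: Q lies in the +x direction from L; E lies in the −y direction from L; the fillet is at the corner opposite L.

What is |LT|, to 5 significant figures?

33.378

L is at the origin; L and Q share the same y with |LQ| = 39.0 and Q on the +x side, so Q = (39.000, 0.0000). L and E share the same x with |LE| = 22.7 and E on the −y side, so E = (0.0000, -22.700). The virtual corner opposite L is at (39.000, -22.700). Tangency of A1 to QN means the radius TN is perpendicular to QN and tangency of A1 to KE means the radius TK is perpendicular to KE, with radius 8.7, so the center T sits 8.7 in from both sides at T = (30.300, -14.000). Then |LT| = |T − L| = 33.378.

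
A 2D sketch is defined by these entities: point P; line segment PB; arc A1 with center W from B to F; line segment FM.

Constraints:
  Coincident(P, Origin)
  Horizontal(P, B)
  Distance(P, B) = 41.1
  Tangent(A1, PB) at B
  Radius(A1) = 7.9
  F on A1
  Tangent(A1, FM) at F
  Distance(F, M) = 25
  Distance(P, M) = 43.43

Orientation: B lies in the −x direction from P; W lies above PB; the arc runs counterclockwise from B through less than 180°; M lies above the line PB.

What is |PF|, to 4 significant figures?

33.97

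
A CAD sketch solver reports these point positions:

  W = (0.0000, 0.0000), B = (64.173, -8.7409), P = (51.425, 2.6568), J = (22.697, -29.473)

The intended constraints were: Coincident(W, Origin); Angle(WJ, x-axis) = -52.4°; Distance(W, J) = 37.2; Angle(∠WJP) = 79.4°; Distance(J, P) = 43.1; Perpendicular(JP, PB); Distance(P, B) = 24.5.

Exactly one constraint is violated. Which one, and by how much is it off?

Distance(P, B) = 24.5 — off by 7.40.

W = (0.00, 0.00) ✓; WJ at -52.40° ✓; |WJ| = 37.20 ✓; ∠WJP = 79.40° ✓; |JP| = 43.10 ✓; ∠(JP, PB) = 90.00° ✓; |PB| = 17.10 ✗.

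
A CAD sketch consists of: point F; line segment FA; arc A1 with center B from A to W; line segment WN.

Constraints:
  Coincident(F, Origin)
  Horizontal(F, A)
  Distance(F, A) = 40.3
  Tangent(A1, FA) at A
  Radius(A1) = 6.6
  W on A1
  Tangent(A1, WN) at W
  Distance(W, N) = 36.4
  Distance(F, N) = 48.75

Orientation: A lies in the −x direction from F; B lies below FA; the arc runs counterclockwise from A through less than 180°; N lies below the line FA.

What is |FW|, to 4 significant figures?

46.99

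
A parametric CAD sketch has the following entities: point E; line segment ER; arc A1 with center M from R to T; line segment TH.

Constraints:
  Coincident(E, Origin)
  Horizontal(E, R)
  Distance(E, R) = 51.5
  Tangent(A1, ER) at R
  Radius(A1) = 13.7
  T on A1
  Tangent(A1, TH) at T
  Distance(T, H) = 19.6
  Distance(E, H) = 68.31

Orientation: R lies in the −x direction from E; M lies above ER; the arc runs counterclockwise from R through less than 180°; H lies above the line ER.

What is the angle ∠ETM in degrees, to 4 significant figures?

100.9°

E is at the origin; ER is horizontal with |ER| = 51.5 and R on the −x side, so R = (-51.50, 0.000). Tangency of A1 to ER means the radius MR is perpendicular to ER, so M = R + (0, 13.7) = (-51.50, 13.70). Since MT ⟂ TH (tangency), |MH| = √(13.7² + 19.6²) = 23.91 regardless of where T sits on A1. So H lies on both circle(E, 68.31) and circle(M, 23.91); the above-ER intersection is H = (-57.52, 36.84). T is the foot of the tangent from H: T = (-42.61, 24.12).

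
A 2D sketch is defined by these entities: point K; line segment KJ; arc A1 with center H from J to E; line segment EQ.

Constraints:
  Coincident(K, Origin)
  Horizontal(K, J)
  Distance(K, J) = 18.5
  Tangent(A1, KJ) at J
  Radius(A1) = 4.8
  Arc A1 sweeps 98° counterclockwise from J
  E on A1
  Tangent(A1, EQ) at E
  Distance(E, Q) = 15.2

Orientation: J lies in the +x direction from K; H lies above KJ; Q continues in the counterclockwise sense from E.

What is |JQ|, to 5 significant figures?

20.689

On A1, J sits at bearing -90° from H; a 98° counterclockwise sweep puts E at bearing 8°, so E = H + 4.8·(cos 8°, sin 8°) = (23.253, 5.4680). Tangency of A1 to EQ means the radius HE is perpendicular to EQ, so EQ runs along (−sin 8°, cos 8°); with |EQ| = 15.2, Q = (21.138, 20.520). Then |JQ| = |Q − J| = 20.689.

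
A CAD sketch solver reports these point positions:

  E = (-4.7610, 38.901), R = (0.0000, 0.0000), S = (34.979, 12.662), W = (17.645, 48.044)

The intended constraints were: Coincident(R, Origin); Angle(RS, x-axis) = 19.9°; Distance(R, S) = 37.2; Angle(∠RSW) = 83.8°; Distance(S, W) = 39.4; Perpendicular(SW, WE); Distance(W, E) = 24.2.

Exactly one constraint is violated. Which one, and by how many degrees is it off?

Perpendicular(SW, WE) — off by 3.90°.

R = (0.00, 0.00) ✓; RS at 19.90° ✓; |RS| = 37.20 ✓; ∠RSW = 83.80° ✓; |SW| = 39.40 ✓; ∠(SW, WE) = 86.10° ✗; |WE| = 24.20 ✓.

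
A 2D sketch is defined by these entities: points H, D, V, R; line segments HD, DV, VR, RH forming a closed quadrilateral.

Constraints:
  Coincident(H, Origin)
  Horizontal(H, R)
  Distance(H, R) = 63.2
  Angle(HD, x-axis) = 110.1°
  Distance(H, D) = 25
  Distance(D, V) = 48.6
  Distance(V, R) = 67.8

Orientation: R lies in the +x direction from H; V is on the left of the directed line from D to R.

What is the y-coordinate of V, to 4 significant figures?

57.04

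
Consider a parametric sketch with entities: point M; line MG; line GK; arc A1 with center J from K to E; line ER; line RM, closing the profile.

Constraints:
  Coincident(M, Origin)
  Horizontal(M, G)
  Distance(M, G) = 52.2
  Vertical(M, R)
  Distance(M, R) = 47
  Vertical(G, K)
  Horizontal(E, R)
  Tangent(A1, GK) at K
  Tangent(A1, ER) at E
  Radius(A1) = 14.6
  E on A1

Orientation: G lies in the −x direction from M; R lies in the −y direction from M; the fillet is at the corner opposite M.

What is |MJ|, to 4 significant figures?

49.63

M is at the origin; M and G share the same y with |MG| = 52.2 and G on the −x side, so G = (-52.20, 0.000). MR is vertical with |MR| = 47.0 and R on the −y side, so R = (0.000, -47.00). The virtual corner opposite M is at (-52.20, -47.00). Since A1 is tangent to GK there, JK ⟂ GK and since A1 is tangent to ER there, JE ⟂ ER, with radius 14.6, so the center J sits 14.6 in from both sides at J = (-37.60, -32.40). Then |MJ| = |J − M| = 49.63.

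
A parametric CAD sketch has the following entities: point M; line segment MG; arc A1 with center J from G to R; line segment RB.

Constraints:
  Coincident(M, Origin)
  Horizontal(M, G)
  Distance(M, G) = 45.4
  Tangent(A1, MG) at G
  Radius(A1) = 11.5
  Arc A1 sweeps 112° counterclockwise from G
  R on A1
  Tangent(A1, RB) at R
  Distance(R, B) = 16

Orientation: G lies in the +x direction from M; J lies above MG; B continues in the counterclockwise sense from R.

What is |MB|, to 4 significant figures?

58.70

M is at the origin; M and G share the same y with |MG| = 45.4 and G on the +x side, so G = (45.40, 0.000). Since A1 is tangent to MG there, JG ⟂ MG, so J = G + (0, 11.5) = (45.40, 11.50). On A1, G sits at bearing -90° from J; a 112° counterclockwise sweep puts R at bearing 22°, so R = J + 11.5·(cos 22°, sin 22°) = (56.06, 15.81). The tangent condition forces JR to be normal to RB, so RB runs along (−sin 22°, cos 22°); with |RB| = 16.0, B = (50.07, 30.64). Then |MB| = |B − M| = 58.70.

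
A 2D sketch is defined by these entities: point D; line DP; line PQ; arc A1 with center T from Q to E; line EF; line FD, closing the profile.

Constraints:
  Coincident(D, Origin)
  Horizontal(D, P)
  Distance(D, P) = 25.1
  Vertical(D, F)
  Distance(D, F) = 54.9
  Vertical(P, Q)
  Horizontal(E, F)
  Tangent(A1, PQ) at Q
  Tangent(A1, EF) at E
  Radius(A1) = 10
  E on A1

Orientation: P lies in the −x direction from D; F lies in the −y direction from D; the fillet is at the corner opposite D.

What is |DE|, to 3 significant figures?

56.9

D is at the origin; D and P share the same y with |DP| = 25.1 and P on the −x side, so P = (-25.1, 0.00). DF is vertical with |DF| = 54.9 and F on the −y side, so F = (0.00, -54.9). The virtual corner opposite D is at (-25.1, -54.9). The tangent condition forces TQ to be normal to PQ and the tangent condition forces TE to be normal to EF, with radius 10.0, so the center T sits 10.0 in from both sides at T = (-15.1, -44.9). That places the tangent points at Q = (-25.1, -44.9) on PQ and E = (-15.1, -54.9) on EF. Then |DE| = |E − D| = 56.9.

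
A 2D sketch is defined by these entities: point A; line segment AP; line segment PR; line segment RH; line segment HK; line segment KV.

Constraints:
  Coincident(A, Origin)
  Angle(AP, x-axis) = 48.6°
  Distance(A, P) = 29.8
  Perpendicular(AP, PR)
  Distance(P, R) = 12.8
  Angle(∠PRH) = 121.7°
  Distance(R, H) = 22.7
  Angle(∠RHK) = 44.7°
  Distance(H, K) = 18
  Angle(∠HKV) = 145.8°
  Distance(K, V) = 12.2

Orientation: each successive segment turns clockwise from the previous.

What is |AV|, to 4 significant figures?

23.78

∠RHK = 44.7° gives HK at 125.0° from the x-axis; with |HK| = 18.0, K = (15.16, 6.258). ∠HKV = 145.8° gives KV at 90.80° from the x-axis; with |KV| = 12.2, V = (14.99, 18.46). Then |AV| = |V − A| = 23.78.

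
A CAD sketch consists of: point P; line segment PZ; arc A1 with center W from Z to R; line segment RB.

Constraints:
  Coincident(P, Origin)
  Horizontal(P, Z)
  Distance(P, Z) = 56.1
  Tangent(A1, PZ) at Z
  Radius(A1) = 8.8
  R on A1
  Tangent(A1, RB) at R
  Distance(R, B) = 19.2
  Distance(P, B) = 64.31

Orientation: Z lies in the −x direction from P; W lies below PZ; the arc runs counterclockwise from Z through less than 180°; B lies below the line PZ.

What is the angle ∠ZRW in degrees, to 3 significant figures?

33.8°

Checks: |WZ| = 8.800 ✓; |WR| = 8.800 ✓; ∠(WR, RB) = 90.00° ✓; |RB| = 19.20 ✓; |PB| = 64.31 ✓.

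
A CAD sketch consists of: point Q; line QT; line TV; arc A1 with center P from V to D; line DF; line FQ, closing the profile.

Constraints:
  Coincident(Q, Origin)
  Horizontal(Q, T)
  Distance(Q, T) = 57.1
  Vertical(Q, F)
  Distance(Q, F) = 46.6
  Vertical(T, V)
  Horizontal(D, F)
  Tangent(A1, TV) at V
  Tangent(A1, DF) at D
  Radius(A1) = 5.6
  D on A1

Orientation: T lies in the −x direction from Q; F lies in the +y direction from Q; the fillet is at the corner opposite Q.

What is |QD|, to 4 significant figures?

69.45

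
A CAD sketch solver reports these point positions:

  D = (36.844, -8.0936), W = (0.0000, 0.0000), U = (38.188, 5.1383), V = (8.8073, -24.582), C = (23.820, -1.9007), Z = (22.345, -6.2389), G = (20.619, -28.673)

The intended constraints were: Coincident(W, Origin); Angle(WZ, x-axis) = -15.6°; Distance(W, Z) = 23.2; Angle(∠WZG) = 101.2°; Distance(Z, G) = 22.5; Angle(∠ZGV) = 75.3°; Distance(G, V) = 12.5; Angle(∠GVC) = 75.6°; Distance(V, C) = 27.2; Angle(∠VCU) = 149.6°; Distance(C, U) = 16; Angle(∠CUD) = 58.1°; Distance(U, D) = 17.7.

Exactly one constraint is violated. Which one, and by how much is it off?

Distance(U, D) = 17.7 — off by 4.40.

W = (0.00, 0.00) ✓; WZ at -15.60° ✓; |WZ| = 23.20 ✓; ∠WZG = 101.2° ✓; |ZG| = 22.50 ✓; ∠ZGV = 75.30° ✓; |GV| = 12.50 ✓; ∠GVC = 75.60° ✓; |VC| = 27.20 ✓; ∠VCU = 149.6° ✓; |CU| = 16.00 ✓; ∠CUD = 58.10° ✓; |UD| = 13.30 ✗.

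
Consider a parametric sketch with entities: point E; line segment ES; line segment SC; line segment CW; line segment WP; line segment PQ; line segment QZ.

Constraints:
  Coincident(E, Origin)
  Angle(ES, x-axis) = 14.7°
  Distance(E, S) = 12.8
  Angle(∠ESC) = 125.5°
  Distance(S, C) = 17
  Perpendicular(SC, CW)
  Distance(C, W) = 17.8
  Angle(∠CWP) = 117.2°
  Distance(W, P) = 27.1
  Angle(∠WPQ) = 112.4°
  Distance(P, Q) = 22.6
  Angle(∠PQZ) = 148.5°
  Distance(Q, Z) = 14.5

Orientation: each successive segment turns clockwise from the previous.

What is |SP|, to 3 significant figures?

31.0

E is at the origin; ES runs at 14.7° with length 12.8, so S = (12.4, 3.25). ∠ESC = 125.5° gives SC at -39.8° from the x-axis; with |SC| = 17.0, C = (25.4, -7.63). SC ⟂ CW, so CW runs at -130°; with |CW| = 17.8, W = (14.0, -21.3). ∠CWP = 117.2° gives WP at 167° from the x-axis; with |WP| = 27.1, P = (-12.4, -15.4). Then |SP| = |P − S| = 31.0.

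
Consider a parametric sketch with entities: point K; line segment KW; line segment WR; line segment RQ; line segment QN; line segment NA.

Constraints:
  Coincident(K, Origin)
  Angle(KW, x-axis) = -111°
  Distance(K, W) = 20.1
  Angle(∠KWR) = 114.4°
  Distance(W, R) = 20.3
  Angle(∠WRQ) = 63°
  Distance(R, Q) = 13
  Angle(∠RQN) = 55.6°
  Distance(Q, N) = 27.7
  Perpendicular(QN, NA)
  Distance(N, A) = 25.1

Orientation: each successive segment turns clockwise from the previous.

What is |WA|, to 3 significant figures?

33.9

∠RQN = 55.6° gives QN at -58.0° from the x-axis; with |QN| = 27.7, N = (-7.58, -31.5). QN ⟂ NA, so NA runs at -148°; with |NA| = 25.1, A = (-28.9, -44.8). Then |WA| = |A − W| = 33.9.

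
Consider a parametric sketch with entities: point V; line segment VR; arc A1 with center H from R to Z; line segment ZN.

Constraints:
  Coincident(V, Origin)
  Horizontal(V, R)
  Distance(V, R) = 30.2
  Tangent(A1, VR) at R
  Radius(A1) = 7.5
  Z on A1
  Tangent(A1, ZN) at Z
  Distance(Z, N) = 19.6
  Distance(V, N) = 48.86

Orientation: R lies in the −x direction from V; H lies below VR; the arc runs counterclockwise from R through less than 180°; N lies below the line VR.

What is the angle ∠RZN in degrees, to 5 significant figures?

141.82°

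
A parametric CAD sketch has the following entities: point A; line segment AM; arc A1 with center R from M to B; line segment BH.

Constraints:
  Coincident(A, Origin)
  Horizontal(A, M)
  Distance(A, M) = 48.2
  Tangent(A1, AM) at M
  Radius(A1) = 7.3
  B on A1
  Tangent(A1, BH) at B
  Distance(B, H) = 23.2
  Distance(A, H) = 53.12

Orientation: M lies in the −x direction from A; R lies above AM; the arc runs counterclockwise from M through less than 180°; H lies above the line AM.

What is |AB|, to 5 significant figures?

41.701

Checks: A.y = 0.00, M.y = 0.00 ✓; |RB| = 7.300 ✓; ∠(RB, BH) = 90.00° ✓; |BH| = 23.20 ✓; |AH| = 53.12 ✓.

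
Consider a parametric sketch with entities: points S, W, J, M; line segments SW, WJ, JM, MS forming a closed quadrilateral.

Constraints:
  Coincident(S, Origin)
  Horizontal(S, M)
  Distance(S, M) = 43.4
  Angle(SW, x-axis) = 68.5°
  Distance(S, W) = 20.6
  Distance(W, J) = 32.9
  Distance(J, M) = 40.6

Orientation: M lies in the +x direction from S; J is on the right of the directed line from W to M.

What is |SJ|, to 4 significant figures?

14.59

Checks: |WJ| = 32.90 ✓; |JM| = 40.60 ✓.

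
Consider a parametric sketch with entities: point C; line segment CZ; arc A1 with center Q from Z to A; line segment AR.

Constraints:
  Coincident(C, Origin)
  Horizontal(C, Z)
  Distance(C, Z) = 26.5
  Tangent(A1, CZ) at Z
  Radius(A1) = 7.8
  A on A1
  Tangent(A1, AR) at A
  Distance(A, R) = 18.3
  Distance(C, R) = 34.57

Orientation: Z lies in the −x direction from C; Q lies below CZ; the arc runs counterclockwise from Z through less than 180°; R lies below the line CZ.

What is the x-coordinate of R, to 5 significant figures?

-21.516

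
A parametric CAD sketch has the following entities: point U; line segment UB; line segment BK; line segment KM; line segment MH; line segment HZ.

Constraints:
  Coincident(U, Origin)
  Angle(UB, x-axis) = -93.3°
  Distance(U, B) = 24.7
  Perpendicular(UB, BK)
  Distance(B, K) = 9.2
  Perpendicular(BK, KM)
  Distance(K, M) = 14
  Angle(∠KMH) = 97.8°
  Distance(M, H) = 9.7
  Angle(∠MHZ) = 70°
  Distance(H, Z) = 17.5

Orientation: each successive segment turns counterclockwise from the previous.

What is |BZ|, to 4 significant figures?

3.743

U is at the origin; UB runs at -93.3° with length 24.7, so B = (-1.422, -24.66). UB is perpendicular to BK, so BK runs at -3.300°; with |BK| = 9.2, K = (7.763, -25.19). BK ⟂ KM, so KM runs at 86.70°; with |KM| = 14.0, M = (8.569, -11.21). ∠KMH = 97.8° gives MH at 168.9° from the x-axis; with |MH| = 9.7, H = (-0.9497, -9.344). ∠MHZ = 70.0° gives HZ at -81.10° from the x-axis; with |HZ| = 17.5, Z = (1.758, -26.63). Then |BZ| = |Z − B| = 3.743.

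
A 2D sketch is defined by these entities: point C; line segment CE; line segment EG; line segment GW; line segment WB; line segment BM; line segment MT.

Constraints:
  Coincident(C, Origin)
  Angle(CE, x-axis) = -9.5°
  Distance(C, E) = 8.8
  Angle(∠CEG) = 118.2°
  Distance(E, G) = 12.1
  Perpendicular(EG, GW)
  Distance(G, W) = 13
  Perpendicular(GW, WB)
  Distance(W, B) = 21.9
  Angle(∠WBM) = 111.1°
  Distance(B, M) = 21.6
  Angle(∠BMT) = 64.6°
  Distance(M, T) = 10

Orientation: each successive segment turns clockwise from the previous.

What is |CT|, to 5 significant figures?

14.571

C is at the origin; CE runs at -9.5° with length 8.8, so E = (8.6793, -1.4524). ∠CEG = 118.2° gives EG at -71.300° from the x-axis; with |EG| = 12.1, G = (12.559, -12.914). EG ⟂ GW, so GW runs at -161.30°; with |GW| = 13.0, W = (0.24500, -17.082). The perpendicularity gives WB at right angles to GW, so WB runs at 108.70°; with |WB| = 21.9, B = (-6.7764, 3.6623). ∠WBM = 111.1° gives BM at 39.800° from the x-axis; with |BM| = 21.6, M = (9.8185, 17.489). ∠BMT = 64.6° gives MT at -75.600° from the x-axis; with |MT| = 10.0, T = (12.305, 7.8028). Then |CT| = |T − C| = 14.571.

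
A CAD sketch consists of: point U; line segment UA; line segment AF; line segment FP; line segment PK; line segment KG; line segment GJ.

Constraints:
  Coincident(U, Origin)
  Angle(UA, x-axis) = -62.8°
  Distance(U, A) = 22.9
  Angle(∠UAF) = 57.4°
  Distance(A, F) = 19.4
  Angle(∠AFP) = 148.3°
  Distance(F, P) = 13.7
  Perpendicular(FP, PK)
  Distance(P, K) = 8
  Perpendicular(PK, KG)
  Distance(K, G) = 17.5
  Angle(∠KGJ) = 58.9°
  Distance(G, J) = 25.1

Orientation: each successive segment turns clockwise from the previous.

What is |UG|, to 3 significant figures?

14.5

FP is perpendicular to PK, so PK runs at 52.9°; with |PK| = 8.0, K = (-14.9, -3.90). PK ⟂ KG, so KG runs at -37.1°; with |KG| = 17.5, G = (-0.990, -14.5). Then |UG| = |G − U| = 14.5.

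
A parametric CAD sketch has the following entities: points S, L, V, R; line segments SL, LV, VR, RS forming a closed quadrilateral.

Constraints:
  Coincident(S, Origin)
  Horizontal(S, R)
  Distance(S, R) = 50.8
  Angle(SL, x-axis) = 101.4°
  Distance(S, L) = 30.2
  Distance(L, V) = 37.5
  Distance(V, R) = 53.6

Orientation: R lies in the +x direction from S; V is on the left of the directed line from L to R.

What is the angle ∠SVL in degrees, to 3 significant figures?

31.6°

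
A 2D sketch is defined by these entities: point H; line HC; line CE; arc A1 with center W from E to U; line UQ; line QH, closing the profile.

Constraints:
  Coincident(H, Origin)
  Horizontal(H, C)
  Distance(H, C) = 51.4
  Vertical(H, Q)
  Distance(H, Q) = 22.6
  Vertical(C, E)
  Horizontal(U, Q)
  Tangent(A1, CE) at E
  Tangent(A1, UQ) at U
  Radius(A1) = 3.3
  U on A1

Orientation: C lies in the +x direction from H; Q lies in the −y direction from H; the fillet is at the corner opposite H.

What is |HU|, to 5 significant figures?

53.145

The virtual corner opposite H is at (51.400, -22.600). Since A1 is tangent to CE there, WE ⟂ CE and A1 meets UQ tangentially, so WU is at right angles to UQ, with radius 3.3, so the center W sits 3.3 in from both sides at W = (48.100, -19.300). That places the tangent points at E = (51.400, -19.300) on CE and U = (48.100, -22.600) on UQ. Then |HU| = |U − H| = 53.145.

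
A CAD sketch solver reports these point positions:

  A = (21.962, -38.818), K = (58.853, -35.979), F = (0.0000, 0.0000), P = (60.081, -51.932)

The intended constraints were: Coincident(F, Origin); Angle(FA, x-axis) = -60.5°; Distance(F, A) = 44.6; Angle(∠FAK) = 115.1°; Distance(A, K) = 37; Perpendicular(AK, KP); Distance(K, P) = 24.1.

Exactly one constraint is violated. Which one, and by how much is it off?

Distance(K, P) = 24.1 — off by 8.10.

F = (0.00, 0.00) ✓; FA at -60.50° ✓; |FA| = 44.60 ✓; ∠FAK = 115.1° ✓; |AK| = 37.00 ✓; ∠(AK, KP) = 90.00° ✓; |KP| = 16.00 ✗.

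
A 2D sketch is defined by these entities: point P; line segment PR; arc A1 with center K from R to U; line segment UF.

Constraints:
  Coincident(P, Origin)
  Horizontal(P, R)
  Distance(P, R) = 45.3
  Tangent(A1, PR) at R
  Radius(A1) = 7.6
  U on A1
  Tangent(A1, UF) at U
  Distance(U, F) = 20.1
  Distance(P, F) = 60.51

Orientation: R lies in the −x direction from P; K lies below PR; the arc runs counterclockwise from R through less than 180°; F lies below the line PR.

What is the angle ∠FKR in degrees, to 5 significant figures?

156.01°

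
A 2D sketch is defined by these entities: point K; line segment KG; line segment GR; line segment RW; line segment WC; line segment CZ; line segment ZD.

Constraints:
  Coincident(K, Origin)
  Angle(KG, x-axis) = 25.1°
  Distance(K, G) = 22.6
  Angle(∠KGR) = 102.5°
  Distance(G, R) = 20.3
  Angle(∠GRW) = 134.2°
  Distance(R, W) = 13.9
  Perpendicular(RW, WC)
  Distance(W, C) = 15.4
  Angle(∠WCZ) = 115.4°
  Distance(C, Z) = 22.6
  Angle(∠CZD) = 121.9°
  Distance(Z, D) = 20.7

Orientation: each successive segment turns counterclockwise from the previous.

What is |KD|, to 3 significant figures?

29.6

K is at the origin; KG runs at 25.1° with length 22.6, so G = (20.5, 9.59). ∠KGR = 102.5° gives GR at 103° from the x-axis; with |GR| = 20.3, R = (16.0, 29.4). ∠GRW = 134.2° gives RW at 148° from the x-axis; with |RW| = 13.9, W = (4.20, 36.7). The perpendicularity gives WC at right angles to RW, so WC runs at -122°; with |WC| = 15.4, C = (-3.87, 23.6). ∠WCZ = 115.4° gives CZ at -57.0° from the x-axis; with |CZ| = 22.6, Z = (8.44, 4.61). ∠CZD = 121.9° gives ZD at 1.10° from the x-axis; with |ZD| = 20.7, D = (29.1, 5.01). Then |KD| = |D − K| = 29.6.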